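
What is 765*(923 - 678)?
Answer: 187425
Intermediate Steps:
765*(923 - 678) = 765*245 = 187425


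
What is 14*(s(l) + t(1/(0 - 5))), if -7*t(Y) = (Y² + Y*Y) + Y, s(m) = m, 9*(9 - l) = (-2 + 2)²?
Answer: 3156/25 ≈ 126.24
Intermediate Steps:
l = 9 (l = 9 - (-2 + 2)²/9 = 9 - ⅑*0² = 9 - ⅑*0 = 9 + 0 = 9)
t(Y) = -2*Y²/7 - Y/7 (t(Y) = -((Y² + Y*Y) + Y)/7 = -((Y² + Y²) + Y)/7 = -(2*Y² + Y)/7 = -(Y + 2*Y²)/7 = -2*Y²/7 - Y/7)
14*(s(l) + t(1/(0 - 5))) = 14*(9 - (1 + 2/(0 - 5))/(7*(0 - 5))) = 14*(9 - ⅐*(1 + 2/(-5))/(-5)) = 14*(9 - ⅐*(-⅕)*(1 + 2*(-⅕))) = 14*(9 - ⅐*(-⅕)*(1 - ⅖)) = 14*(9 - ⅐*(-⅕)*⅗) = 14*(9 + 3/175) = 14*(1578/175) = 3156/25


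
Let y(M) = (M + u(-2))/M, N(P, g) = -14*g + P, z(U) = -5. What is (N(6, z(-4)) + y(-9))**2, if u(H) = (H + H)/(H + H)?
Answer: 478864/81 ≈ 5911.9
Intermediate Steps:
N(P, g) = P - 14*g
u(H) = 1 (u(H) = (2*H)/((2*H)) = (2*H)*(1/(2*H)) = 1)
y(M) = (1 + M)/M (y(M) = (M + 1)/M = (1 + M)/M)
(N(6, z(-4)) + y(-9))**2 = ((6 - 14*(-5)) + (1 - 9)/(-9))**2 = ((6 + 70) - 1/9*(-8))**2 = (76 + 8/9)**2 = (692/9)**2 = 478864/81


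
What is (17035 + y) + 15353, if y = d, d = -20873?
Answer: 11515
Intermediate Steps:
y = -20873
(17035 + y) + 15353 = (17035 - 20873) + 15353 = -3838 + 15353 = 11515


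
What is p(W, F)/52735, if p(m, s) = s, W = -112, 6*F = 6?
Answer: 1/52735 ≈ 1.8963e-5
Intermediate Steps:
F = 1 (F = (⅙)*6 = 1)
p(W, F)/52735 = 1/52735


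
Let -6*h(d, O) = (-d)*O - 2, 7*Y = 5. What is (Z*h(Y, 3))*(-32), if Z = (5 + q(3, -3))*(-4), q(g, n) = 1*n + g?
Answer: 9280/21 ≈ 441.90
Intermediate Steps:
Y = 5/7 (Y = (1/7)*5 = 5/7 ≈ 0.71429)
q(g, n) = g + n (q(g, n) = n + g = g + n)
Z = -20 (Z = (5 + (3 - 3))*(-4) = (5 + 0)*(-4) = 5*(-4) = -20)
h(d, O) = 1/3 + O*d/6 (h(d, O) = -((-d)*O - 2)/6 = -(-O*d - 2)/6 = -(-2 - O*d)/6 = 1/3 + O*d/6)
(Z*h(Y, 3))*(-32) = -20*(1/3 + (1/6)*3*(5/7))*(-32) = -20*(1/3 + 5/14)*(-32) = -20*29/42*(-32) = -290/21*(-32) = 9280/21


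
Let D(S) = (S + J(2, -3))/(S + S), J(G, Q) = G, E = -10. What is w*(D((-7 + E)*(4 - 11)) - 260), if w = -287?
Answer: 2532119/34 ≈ 74474.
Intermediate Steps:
D(S) = (2 + S)/(2*S) (D(S) = (S + 2)/(S + S) = (2 + S)/((2*S)) = (2 + S)*(1/(2*S)) = (2 + S)/(2*S))
w*(D((-7 + E)*(4 - 11)) - 260) = -287*((2 + (-7 - 10)*(4 - 11))/(2*(((-7 - 10)*(4 - 11)))) - 260) = -287*((2 - 17*(-7))/(2*((-17*(-7)))) - 260) = -287*((½)*(2 + 119)/119 - 260) = -287*((½)*(1/119)*121 - 260) = -287*(121/238 - 260) = -287*(-61759/238) = 2532119/34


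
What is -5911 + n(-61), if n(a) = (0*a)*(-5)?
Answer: -5911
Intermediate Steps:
n(a) = 0 (n(a) = 0*(-5) = 0)
-5911 + n(-61) = -5911 + 0 = -5911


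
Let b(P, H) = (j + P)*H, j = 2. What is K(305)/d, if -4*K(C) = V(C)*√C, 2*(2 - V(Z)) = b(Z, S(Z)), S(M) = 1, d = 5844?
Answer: 101*√305/15584 ≈ 0.11319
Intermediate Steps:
b(P, H) = H*(2 + P) (b(P, H) = (2 + P)*H = H*(2 + P))
V(Z) = 1 - Z/2 (V(Z) = 2 - (2 + Z)/2 = 2 + (-1 - Z/2) = 1 - Z/2)
K(C) = -√C*(1 - C/2)/4 (K(C) = -(1 - C/2)*√C/4 = -√C*(1 - C/2)/4)
K(305)/d = (√305*(-2 + 305)/8)/5844 = ((⅛)*√305*303)*(1/5844) = (303*√305/8)*(1/5844) = 101*√305/15584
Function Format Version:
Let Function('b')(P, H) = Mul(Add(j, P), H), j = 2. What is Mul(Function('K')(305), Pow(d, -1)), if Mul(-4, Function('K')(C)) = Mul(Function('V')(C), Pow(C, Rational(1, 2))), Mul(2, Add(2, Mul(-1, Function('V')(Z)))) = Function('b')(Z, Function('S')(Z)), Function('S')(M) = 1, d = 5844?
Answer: Mul(Rational(101, 15584), Pow(305, Rational(1, 2))) ≈ 0.11319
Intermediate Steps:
Function('b')(P, H) = Mul(H, Add(2, P)) (Function('b')(P, H) = Mul(Add(2, P), H) = Mul(H, Add(2, P)))
Function('V')(Z) = Add(1, Mul(Rational(-1, 2), Z)) (Function('V')(Z) = Add(2, Mul(Rational(-1, 2), Mul(1, Add(2, Z)))) = Add(2, Mul(Rational(-1, 2), Add(2, Z))) = Add(2, Add(-1, Mul(Rational(-1, 2), Z))) = Add(1, Mul(Rational(-1, 2), Z)))
Function('K')(C) = Mul(Rational(-1, 4), Pow(C, Rational(1, 2)), Add(1, Mul(Rational(-1, 2), C))) (Function('K')(C) = Mul(Rational(-1, 4), Mul(Add(1, Mul(Rational(-1, 2), C)), Pow(C, Rational(1, 2)))) = Mul(Rational(-1, 4), Mul(Pow(C, Rational(1, 2)), Add(1, Mul(Rational(-1, 2), C)))) = Mul(Rational(-1, 4), Pow(C, Rational(1, 2)), Add(1, Mul(Rational(-1, 2), C))))
Mul(Function('K')(305), Pow(d, -1)) = Mul(Mul(Rational(1, 8), Pow(305, Rational(1, 2)), Add(-2, 305)), Pow(5844, -1)) = Mul(Mul(Rational(1, 8), Pow(305, Rational(1, 2)), 303), Rational(1, 5844)) = Mul(Mul(Rational(303, 8), Pow(305, Rational(1, 2))), Rational(1, 5844)) = Mul(Rational(101, 15584), Pow(305, Rational(1, 2)))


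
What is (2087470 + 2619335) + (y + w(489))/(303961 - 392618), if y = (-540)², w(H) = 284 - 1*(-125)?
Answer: 417290918876/88657 ≈ 4.7068e+6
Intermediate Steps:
w(H) = 409 (w(H) = 284 + 125 = 409)
y = 291600
(2087470 + 2619335) + (y + w(489))/(303961 - 392618) = (2087470 + 2619335) + (291600 + 409)/(303961 - 392618) = 4706805 + 292009/(-88657) = 4706805 + 292009*(-1/88657) = 4706805 - 292009/88657 = 417290918876/88657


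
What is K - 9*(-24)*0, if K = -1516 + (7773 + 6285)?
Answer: 12542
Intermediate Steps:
K = 12542 (K = -1516 + 14058 = 12542)
K - 9*(-24)*0 = 12542 - 9*(-24)*0 = 12542 - (-216)*0 = 12542 - 1*0 = 12542 + 0 = 12542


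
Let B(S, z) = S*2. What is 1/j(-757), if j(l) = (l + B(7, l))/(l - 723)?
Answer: 1480/743 ≈ 1.9919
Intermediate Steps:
B(S, z) = 2*S
j(l) = (14 + l)/(-723 + l) (j(l) = (l + 2*7)/(l - 723) = (l + 14)/(-723 + l) = (14 + l)/(-723 + l))
1/j(-757) = 1/((14 - 757)/(-723 - 757)) = 1/(-743/(-1480)) = 1/(-1/1480*(-743)) = 1/(743/1480) = 1480/743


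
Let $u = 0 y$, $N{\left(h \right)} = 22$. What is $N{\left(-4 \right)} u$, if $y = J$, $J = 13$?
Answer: $0$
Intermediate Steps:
$y = 13$
$u = 0$ ($u = 0 \cdot 13 = 0$)
$N{\left(-4 \right)} u = 22 \cdot 0 = 0$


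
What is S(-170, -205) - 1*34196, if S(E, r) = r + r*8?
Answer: -36041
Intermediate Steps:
S(E, r) = 9*r (S(E, r) = r + 8*r = 9*r)
S(-170, -205) - 1*34196 = 9*(-205) - 1*34196 = -1845 - 34196 = -36041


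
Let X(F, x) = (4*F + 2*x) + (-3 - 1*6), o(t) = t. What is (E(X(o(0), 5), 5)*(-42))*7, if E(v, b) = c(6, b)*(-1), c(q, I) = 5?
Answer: 1470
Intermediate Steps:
X(F, x) = -9 + 2*x + 4*F (X(F, x) = (2*x + 4*F) + (-3 - 6) = (2*x + 4*F) - 9 = -9 + 2*x + 4*F)
E(v, b) = -5 (E(v, b) = 5*(-1) = -5)
(E(X(o(0), 5), 5)*(-42))*7 = -5*(-42)*7 = 210*7 = 1470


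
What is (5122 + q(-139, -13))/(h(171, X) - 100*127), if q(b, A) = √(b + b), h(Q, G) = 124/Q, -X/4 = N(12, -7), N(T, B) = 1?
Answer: -437931/1085788 - 171*I*√278/2171576 ≈ -0.40333 - 0.0013129*I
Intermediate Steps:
X = -4 (X = -4*1 = -4)
q(b, A) = √2*√b (q(b, A) = √(2*b) = √2*√b)
(5122 + q(-139, -13))/(h(171, X) - 100*127) = (5122 + √2*√(-139))/(124/171 - 100*127) = (5122 + √2*(I*√139))/(124*(1/171) - 12700) = (5122 + I*√278)/(124/171 - 12700) = (5122 + I*√278)/(-2171576/171) = (5122 + I*√278)*(-171/2171576) = -437931/1085788 - 171*I*√278/2171576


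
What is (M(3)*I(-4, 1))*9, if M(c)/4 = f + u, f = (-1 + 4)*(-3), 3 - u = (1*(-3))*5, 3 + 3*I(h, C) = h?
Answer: -756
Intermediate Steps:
I(h, C) = -1 + h/3
u = 18 (u = 3 - 1*(-3)*5 = 3 - (-3)*5 = 3 - 1*(-15) = 3 + 15 = 18)
f = -9 (f = 3*(-3) = -9)
M(c) = 36 (M(c) = 4*(-9 + 18) = 4*9 = 36)
(M(3)*I(-4, 1))*9 = (36*(-1 + (1/3)*(-4)))*9 = (36*(-1 - 4/3))*9 = (36*(-7/3))*9 = -84*9 = -756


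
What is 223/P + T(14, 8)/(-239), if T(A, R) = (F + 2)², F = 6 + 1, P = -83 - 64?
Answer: -65204/35133 ≈ -1.8559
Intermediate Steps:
P = -147
F = 7
T(A, R) = 81 (T(A, R) = (7 + 2)² = 9² = 81)
223/P + T(14, 8)/(-239) = 223/(-147) + 81/(-239) = 223*(-1/147) + 81*(-1/239) = -223/147 - 81/239 = -65204/35133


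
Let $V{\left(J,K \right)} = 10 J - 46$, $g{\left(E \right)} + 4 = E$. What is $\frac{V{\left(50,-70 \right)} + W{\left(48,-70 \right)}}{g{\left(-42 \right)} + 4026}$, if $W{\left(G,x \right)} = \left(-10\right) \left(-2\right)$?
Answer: $\frac{237}{1990} \approx 0.1191$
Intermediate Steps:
$g{\left(E \right)} = -4 + E$
$V{\left(J,K \right)} = -46 + 10 J$
$W{\left(G,x \right)} = 20$
$\frac{V{\left(50,-70 \right)} + W{\left(48,-70 \right)}}{g{\left(-42 \right)} + 4026} = \frac{\left(-46 + 10 \cdot 50\right) + 20}{\left(-4 - 42\right) + 4026} = \frac{\left(-46 + 500\right) + 20}{-46 + 4026} = \frac{454 + 20}{3980} = 474 \cdot \frac{1}{3980} = \frac{237}{1990}$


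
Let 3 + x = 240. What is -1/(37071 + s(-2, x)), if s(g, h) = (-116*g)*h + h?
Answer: -1/92292 ≈ -1.0835e-5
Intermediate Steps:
x = 237 (x = -3 + 240 = 237)
s(g, h) = h - 116*g*h (s(g, h) = -116*g*h + h = h - 116*g*h)
-1/(37071 + s(-2, x)) = -1/(37071 + 237*(1 - 116*(-2))) = -1/(37071 + 237*(1 + 232)) = -1/(37071 + 237*233) = -1/(37071 + 55221) = -1/92292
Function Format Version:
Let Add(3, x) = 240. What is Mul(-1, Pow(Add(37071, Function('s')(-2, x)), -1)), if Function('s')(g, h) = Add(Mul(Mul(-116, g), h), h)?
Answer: Rational(-1, 92292) ≈ -1.0835e-5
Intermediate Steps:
x = 237 (x = Add(-3, 240) = 237)
Function('s')(g, h) = Add(h, Mul(-116, g, h)) (Function('s')(g, h) = Add(Mul(-116, g, h), h) = Add(h, Mul(-116, g, h)))
Mul(-1, Pow(Add(37071, Function('s')(-2, x)), -1)) = Mul(-1, Pow(Add(37071, Mul(237, Add(1, Mul(-116, -2)))), -1)) = Mul(-1, Pow(Add(37071, Mul(237, Add(1, 232))), -1)) = Mul(-1, Pow(Add(37071, Mul(237, 233)), -1)) = Mul(-1, Pow(Add(37071, 55221), -1)) = Mul(-1, Pow(92292, -1)) = Mul(-1, Rational(1, 92292)) = Rational(-1, 92292)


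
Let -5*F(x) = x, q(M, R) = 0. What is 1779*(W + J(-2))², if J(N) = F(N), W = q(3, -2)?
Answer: 7116/25 ≈ 284.64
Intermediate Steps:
F(x) = -x/5
W = 0
J(N) = -N/5
1779*(W + J(-2))² = 1779*(0 - ⅕*(-2))² = 1779*(0 + ⅖)² = 1779*(⅖)² = 1779*(4/25) = 7116/25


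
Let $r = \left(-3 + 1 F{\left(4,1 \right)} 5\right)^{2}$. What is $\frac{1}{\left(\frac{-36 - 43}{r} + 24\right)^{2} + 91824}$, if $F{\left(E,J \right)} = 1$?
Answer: $\frac{16}{1469473} \approx 1.0888 \cdot 10^{-5}$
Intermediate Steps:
$r = 4$ ($r = \left(-3 + 1 \cdot 1 \cdot 5\right)^{2} = \left(-3 + 1 \cdot 5\right)^{2} = \left(-3 + 5\right)^{2} = 2^{2} = 4$)
$\frac{1}{\left(\frac{-36 - 43}{r} + 24\right)^{2} + 91824} = \frac{1}{\left(\frac{-36 - 43}{4} + 24\right)^{2} + 91824} = \frac{1}{\left(\left(-79\right) \frac{1}{4} + 24\right)^{2} + 91824} = \frac{1}{\left(- \frac{79}{4} + 24\right)^{2} + 91824} = \frac{1}{\left(\frac{17}{4}\right)^{2} + 91824} = \frac{1}{\frac{289}{16} + 91824} = \frac{1}{\frac{1469473}{16}} = \frac{16}{1469473}$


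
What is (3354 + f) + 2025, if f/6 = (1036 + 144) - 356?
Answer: 10323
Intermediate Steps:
f = 4944 (f = 6*((1036 + 144) - 356) = 6*(1180 - 356) = 6*824 = 4944)
(3354 + f) + 2025 = (3354 + 4944) + 2025 = 8298 + 2025 = 10323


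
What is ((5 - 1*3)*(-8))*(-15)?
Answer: 240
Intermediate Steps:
((5 - 1*3)*(-8))*(-15) = ((5 - 3)*(-8))*(-15) = (2*(-8))*(-15) = -16*(-15) = 240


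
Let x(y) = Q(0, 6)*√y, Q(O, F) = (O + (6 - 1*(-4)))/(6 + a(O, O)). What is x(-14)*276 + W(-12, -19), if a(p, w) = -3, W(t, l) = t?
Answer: -12 + 920*I*√14 ≈ -12.0 + 3442.3*I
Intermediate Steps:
Q(O, F) = 10/3 + O/3 (Q(O, F) = (O + (6 - 1*(-4)))/(6 - 3) = (O + (6 + 4))/3 = (O + 10)*(⅓) = (10 + O)*(⅓) = 10/3 + O/3)
x(y) = 10*√y/3 (x(y) = (10/3 + (⅓)*0)*√y = (10/3 + 0)*√y = 10*√y/3)
x(-14)*276 + W(-12, -19) = (10*√(-14)/3)*276 - 12 = (10*(I*√14)/3)*276 - 12 = (10*I*√14/3)*276 - 12 = 920*I*√14 - 12 = -12 + 920*I*√14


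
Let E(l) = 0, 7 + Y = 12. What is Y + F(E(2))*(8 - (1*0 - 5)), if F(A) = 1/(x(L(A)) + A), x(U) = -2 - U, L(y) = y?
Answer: -3/2 ≈ -1.5000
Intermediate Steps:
Y = 5 (Y = -7 + 12 = 5)
F(A) = -1/2 (F(A) = 1/((-2 - A) + A) = 1/(-2) = -1/2)
Y + F(E(2))*(8 - (1*0 - 5)) = 5 - (8 - (1*0 - 5))/2 = 5 - (8 - (0 - 5))/2 = 5 - (8 - 1*(-5))/2 = 5 - (8 + 5)/2 = 5 - 1/2*13 = 5 - 13/2 = -3/2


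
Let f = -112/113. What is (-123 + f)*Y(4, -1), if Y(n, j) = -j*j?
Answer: 14011/113 ≈ 123.99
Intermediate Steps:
Y(n, j) = -j**2
f = -112/113 (f = -112*1/113 = -112/113 ≈ -0.99115)
(-123 + f)*Y(4, -1) = (-123 - 112/113)*(-1*(-1)**2) = -(-14011)/113 = -14011/113*(-1) = 14011/113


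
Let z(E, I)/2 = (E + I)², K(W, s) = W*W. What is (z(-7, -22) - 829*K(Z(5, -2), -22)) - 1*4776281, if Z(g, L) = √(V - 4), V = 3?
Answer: -4773770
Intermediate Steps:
Z(g, L) = I (Z(g, L) = √(3 - 4) = √(-1) = I)
K(W, s) = W²
z(E, I) = 2*(E + I)²
(z(-7, -22) - 829*K(Z(5, -2), -22)) - 1*4776281 = (2*(-7 - 22)² - 829*I²) - 1*4776281 = (2*(-29)² - 829*(-1)) - 4776281 = (2*841 + 829) - 4776281 = (1682 + 829) - 4776281 = 2511 - 4776281 = -4773770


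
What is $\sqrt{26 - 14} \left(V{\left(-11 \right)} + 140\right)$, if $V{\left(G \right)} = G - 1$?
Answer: $256 \sqrt{3} \approx 443.4$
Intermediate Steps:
$V{\left(G \right)} = -1 + G$
$\sqrt{26 - 14} \left(V{\left(-11 \right)} + 140\right) = \sqrt{26 - 14} \left(\left(-1 - 11\right) + 140\right) = \sqrt{12} \left(-12 + 140\right) = 2 \sqrt{3} \cdot 128 = 256 \sqrt{3}$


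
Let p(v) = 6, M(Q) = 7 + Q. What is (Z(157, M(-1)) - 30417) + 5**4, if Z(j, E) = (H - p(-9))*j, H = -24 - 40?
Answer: -40782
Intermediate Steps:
H = -64
Z(j, E) = -70*j (Z(j, E) = (-64 - 1*6)*j = (-64 - 6)*j = -70*j)
(Z(157, M(-1)) - 30417) + 5**4 = (-70*157 - 30417) + 5**4 = (-10990 - 30417) + 625 = -41407 + 625 = -40782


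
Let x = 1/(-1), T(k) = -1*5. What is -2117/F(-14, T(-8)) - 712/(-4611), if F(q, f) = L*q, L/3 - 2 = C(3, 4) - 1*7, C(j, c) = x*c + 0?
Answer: -3164117/580986 ≈ -5.4461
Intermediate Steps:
T(k) = -5
x = -1
C(j, c) = -c (C(j, c) = -c + 0 = -c)
L = -27 (L = 6 + 3*(-1*4 - 1*7) = 6 + 3*(-4 - 7) = 6 + 3*(-11) = 6 - 33 = -27)
F(q, f) = -27*q
-2117/F(-14, T(-8)) - 712/(-4611) = -2117/((-27*(-14))) - 712/(-4611) = -2117/378 - 712*(-1/4611) = -2117*1/378 + 712/4611 = -2117/378 + 712/4611 = -3164117/580986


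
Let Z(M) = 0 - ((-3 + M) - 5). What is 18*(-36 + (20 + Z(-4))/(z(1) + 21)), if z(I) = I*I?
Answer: -6840/11 ≈ -621.82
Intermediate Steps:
z(I) = I²
Z(M) = 8 - M (Z(M) = 0 - (-8 + M) = 0 + (8 - M) = 8 - M)
18*(-36 + (20 + Z(-4))/(z(1) + 21)) = 18*(-36 + (20 + (8 - 1*(-4)))/(1² + 21)) = 18*(-36 + (20 + (8 + 4))/(1 + 21)) = 18*(-36 + (20 + 12)/22) = 18*(-36 + 32*(1/22)) = 18*(-36 + 16/11) = 18*(-380/11) = -6840/11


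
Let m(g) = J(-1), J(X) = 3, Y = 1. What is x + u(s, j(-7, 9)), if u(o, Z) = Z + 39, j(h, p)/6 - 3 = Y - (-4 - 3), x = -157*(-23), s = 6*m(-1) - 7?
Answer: 3716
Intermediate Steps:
m(g) = 3
s = 11 (s = 6*3 - 7 = 18 - 7 = 11)
x = 3611
j(h, p) = 66 (j(h, p) = 18 + 6*(1 - (-4 - 3)) = 18 + 6*(1 - 1*(-7)) = 18 + 6*(1 + 7) = 18 + 6*8 = 18 + 48 = 66)
u(o, Z) = 39 + Z
x + u(s, j(-7, 9)) = 3611 + (39 + 66) = 3611 + 105 = 3716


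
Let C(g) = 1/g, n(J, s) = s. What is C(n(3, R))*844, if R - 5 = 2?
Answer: 844/7 ≈ 120.57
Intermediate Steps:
R = 7 (R = 5 + 2 = 7)
C(n(3, R))*844 = 844/7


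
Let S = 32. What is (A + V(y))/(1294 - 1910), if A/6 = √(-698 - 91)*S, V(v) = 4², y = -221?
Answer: -2/77 - 24*I*√789/77 ≈ -0.025974 - 8.7551*I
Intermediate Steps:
V(v) = 16
A = 192*I*√789 (A = 6*(√(-698 - 91)*32) = 6*(√(-789)*32) = 6*((I*√789)*32) = 6*(32*I*√789) = 192*I*√789 ≈ 5393.1*I)
(A + V(y))/(1294 - 1910) = (192*I*√789 + 16)/(1294 - 1910) = (16 + 192*I*√789)/(-616) = (16 + 192*I*√789)*(-1/616) = -2/77 - 24*I*√789/77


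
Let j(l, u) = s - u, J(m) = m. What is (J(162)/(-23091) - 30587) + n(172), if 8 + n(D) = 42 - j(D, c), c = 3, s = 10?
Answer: -235220374/7697 ≈ -30560.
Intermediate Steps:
j(l, u) = 10 - u
n(D) = 27 (n(D) = -8 + (42 - (10 - 1*3)) = -8 + (42 - (10 - 3)) = -8 + (42 - 1*7) = -8 + (42 - 7) = -8 + 35 = 27)
(J(162)/(-23091) - 30587) + n(172) = (162/(-23091) - 30587) + 27 = (162*(-1/23091) - 30587) + 27 = (-54/7697 - 30587) + 27 = -235428193/7697 + 27 = -235220374/7697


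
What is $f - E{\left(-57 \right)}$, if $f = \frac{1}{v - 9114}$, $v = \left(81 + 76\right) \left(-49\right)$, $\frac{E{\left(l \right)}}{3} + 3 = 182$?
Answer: $- \frac{9025360}{16807} \approx -537.0$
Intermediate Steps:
$E{\left(l \right)} = 537$ ($E{\left(l \right)} = -9 + 3 \cdot 182 = -9 + 546 = 537$)
$v = -7693$ ($v = 157 \left(-49\right) = -7693$)
$f = - \frac{1}{16807}$ ($f = \frac{1}{-7693 - 9114} = \frac{1}{-16807} = - \frac{1}{16807} \approx -5.9499 \cdot 10^{-5}$)
$f - E{\left(-57 \right)} = - \frac{1}{16807} - 537 = - \frac{9025360}{16807}$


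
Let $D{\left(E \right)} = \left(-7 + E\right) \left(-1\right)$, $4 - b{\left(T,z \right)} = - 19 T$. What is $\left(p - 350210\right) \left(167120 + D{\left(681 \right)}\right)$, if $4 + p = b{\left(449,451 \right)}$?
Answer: $-56871102834$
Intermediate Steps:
$b{\left(T,z \right)} = 4 + 19 T$ ($b{\left(T,z \right)} = 4 - - 19 T = 4 + 19 T$)
$D{\left(E \right)} = 7 - E$
$p = 8531$ ($p = -4 + \left(4 + 19 \cdot 449\right) = -4 + \left(4 + 8531\right) = -4 + 8535 = 8531$)
$\left(p - 350210\right) \left(167120 + D{\left(681 \right)}\right) = \left(8531 - 350210\right) \left(167120 + \left(7 - 681\right)\right) = - 341679 \left(167120 + \left(7 - 681\right)\right) = - 341679 \left(167120 - 674\right) = \left(-341679\right) 166446 = -56871102834$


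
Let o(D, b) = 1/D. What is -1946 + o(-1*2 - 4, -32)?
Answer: -11677/6 ≈ -1946.2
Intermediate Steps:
-1946 + o(-1*2 - 4, -32) = -1946 + 1/(-1*2 - 4) = -1946 + 1/(-2 - 4) = -1946 + 1/(-6) = -1946 - ⅙ = -11677/6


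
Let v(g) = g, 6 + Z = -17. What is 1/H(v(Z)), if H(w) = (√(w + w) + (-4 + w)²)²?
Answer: (729 + I*√46)⁻² ≈ 1.8812e-6 - 3.5007e-8*I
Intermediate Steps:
Z = -23 (Z = -6 - 17 = -23)
H(w) = ((-4 + w)² + √2*√w)² (H(w) = (√(2*w) + (-4 + w)²)² = (√2*√w + (-4 + w)²)² = ((-4 + w)² + √2*√w)²)
1/H(v(Z)) = 1/(((-4 - 23)² + √2*√(-23))²) = 1/(((-27)² + √2*(I*√23))²) = 1/((729 + I*√46)²) = (729 + I*√46)⁻²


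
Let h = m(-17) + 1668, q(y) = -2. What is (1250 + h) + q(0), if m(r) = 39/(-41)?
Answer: 119517/41 ≈ 2915.0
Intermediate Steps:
m(r) = -39/41 (m(r) = 39*(-1/41) = -39/41)
h = 68349/41 (h = -39/41 + 1668 = 68349/41 ≈ 1667.0)
(1250 + h) + q(0) = (1250 + 68349/41) - 2 = 119599/41 - 2 = 119517/41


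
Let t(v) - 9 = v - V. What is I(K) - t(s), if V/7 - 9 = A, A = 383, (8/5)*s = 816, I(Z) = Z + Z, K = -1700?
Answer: -1175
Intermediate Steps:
I(Z) = 2*Z
s = 510 (s = (5/8)*816 = 510)
V = 2744 (V = 63 + 7*383 = 63 + 2681 = 2744)
t(v) = -2735 + v (t(v) = 9 + (v - 1*2744) = 9 + (v - 2744) = 9 + (-2744 + v) = -2735 + v)
I(K) - t(s) = 2*(-1700) - (-2735 + 510) = -3400 - 1*(-2225) = -3400 + 2225 = -1175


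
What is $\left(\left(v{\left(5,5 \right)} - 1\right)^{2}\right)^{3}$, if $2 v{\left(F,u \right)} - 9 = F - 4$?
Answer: $4096$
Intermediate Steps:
$v{\left(F,u \right)} = \frac{5}{2} + \frac{F}{2}$ ($v{\left(F,u \right)} = \frac{9}{2} + \frac{F - 4}{2} = \frac{9}{2} + \frac{-4 + F}{2} = \frac{9}{2} + \left(-2 + \frac{F}{2}\right) = \frac{5}{2} + \frac{F}{2}$)
$\left(\left(v{\left(5,5 \right)} - 1\right)^{2}\right)^{3} = \left(\left(\left(\frac{5}{2} + \frac{1}{2} \cdot 5\right) - 1\right)^{2}\right)^{3} = \left(\left(\left(\frac{5}{2} + \frac{5}{2}\right) - 1\right)^{2}\right)^{3} = \left(\left(5 - 1\right)^{2}\right)^{3} = \left(4^{2}\right)^{3} = 16^{3} = 4096$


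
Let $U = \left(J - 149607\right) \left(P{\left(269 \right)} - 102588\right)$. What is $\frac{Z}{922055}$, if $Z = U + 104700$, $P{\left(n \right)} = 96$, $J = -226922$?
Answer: $\frac{38591314968}{922055} \approx 41854.0$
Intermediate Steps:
$U = 38591210268$ ($U = \left(-226922 - 149607\right) \left(96 - 102588\right) = \left(-376529\right) \left(-102492\right) = 38591210268$)
$Z = 38591314968$ ($Z = 38591210268 + 104700 = 38591314968$)
$\frac{Z}{922055} = \frac{38591314968}{922055}$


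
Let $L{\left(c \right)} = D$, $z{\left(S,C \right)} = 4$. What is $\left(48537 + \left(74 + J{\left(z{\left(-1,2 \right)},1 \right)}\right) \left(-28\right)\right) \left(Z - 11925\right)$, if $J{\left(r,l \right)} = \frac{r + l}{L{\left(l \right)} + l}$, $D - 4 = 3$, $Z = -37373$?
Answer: $-2289768855$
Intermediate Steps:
$D = 7$ ($D = 4 + 3 = 7$)
$L{\left(c \right)} = 7$
$J{\left(r,l \right)} = \frac{l + r}{7 + l}$ ($J{\left(r,l \right)} = \frac{r + l}{7 + l} = \frac{l + r}{7 + l}$)
$\left(48537 + \left(74 + J{\left(z{\left(-1,2 \right)},1 \right)}\right) \left(-28\right)\right) \left(Z - 11925\right) = \left(48537 + \left(74 + \frac{1 + 4}{7 + 1}\right) \left(-28\right)\right) \left(-37373 - 11925\right) = \left(48537 + \left(74 + \frac{1}{8} \cdot 5\right) \left(-28\right)\right) \left(-49298\right) = \left(48537 + \left(74 + \frac{5}{8}\right) \left(-28\right)\right) \left(-49298\right) = \left(48537 + \frac{597}{8} \left(-28\right)\right) \left(-49298\right) = \left(48537 - \frac{4179}{2}\right) \left(-49298\right) = \frac{92895}{2} \left(-49298\right) = -2289768855$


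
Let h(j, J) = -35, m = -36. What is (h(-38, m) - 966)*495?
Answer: -495495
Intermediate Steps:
(h(-38, m) - 966)*495 = (-35 - 966)*495 = -1001*495 = -495495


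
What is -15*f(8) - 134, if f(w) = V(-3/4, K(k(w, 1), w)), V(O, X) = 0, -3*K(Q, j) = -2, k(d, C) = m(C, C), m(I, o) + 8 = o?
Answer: -134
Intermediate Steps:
m(I, o) = -8 + o
k(d, C) = -8 + C
K(Q, j) = ⅔ (K(Q, j) = -⅓*(-2) = ⅔)
f(w) = 0
-15*f(8) - 134 = -15*0 - 134 = 0 - 134 = -134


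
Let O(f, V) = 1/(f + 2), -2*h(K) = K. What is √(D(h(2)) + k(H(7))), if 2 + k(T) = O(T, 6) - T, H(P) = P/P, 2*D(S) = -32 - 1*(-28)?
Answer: I*√42/3 ≈ 2.1602*I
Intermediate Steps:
h(K) = -K/2
D(S) = -2 (D(S) = (-32 - 1*(-28))/2 = (-32 + 28)/2 = (½)*(-4) = -2)
O(f, V) = 1/(2 + f)
H(P) = 1
k(T) = -2 + 1/(2 + T) - T (k(T) = -2 + (1/(2 + T) - T) = -2 + 1/(2 + T) - T)
√(D(h(2)) + k(H(7))) = √(-2 + (-2 + 1/(2 + 1) - 1*1)) = √(-2 + (-2 + 1/3 - 1)) = √(-2 + (-2 + ⅓ - 1)) = √(-2 - 8/3) = √(-14/3) = I*√42/3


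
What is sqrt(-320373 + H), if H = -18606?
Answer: 19*I*sqrt(939) ≈ 582.22*I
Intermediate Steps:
sqrt(-320373 + H) = sqrt(-320373 - 18606) = sqrt(-338979) = 19*I*sqrt(939)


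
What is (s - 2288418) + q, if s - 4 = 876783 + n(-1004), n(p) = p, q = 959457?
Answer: -453178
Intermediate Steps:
s = 875783 (s = 4 + (876783 - 1004) = 4 + 875779 = 875783)
(s - 2288418) + q = (875783 - 2288418) + 959457 = -1412635 + 959457 = -453178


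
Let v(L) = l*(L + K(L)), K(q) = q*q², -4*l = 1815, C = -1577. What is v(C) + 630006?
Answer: 3559115173587/2 ≈ 1.7796e+12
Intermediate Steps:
l = -1815/4 (l = -¼*1815 = -1815/4 ≈ -453.75)
K(q) = q³
v(L) = -1815*L/4 - 1815*L³/4 (v(L) = -1815*(L + L³)/4 = -1815*L/4 - 1815*L³/4)
v(C) + 630006 = (1815/4)*(-1577)*(-1 - 1*(-1577)²) + 630006 = (1815/4)*(-1577)*(-1 - 1*2486929) + 630006 = (1815/4)*(-1577)*(-1 - 2486929) + 630006 = (1815/4)*(-1577)*(-2486930) + 630006 = 3559113913575/2 + 630006 = 3559115173587/2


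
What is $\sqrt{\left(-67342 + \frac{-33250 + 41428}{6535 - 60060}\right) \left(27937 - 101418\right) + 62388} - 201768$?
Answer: $-201768 + \frac{2 \sqrt{141768871107714347}}{10705} \approx -1.3142 \cdot 10^{5}$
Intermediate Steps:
$\sqrt{\left(-67342 + \frac{-33250 + 41428}{6535 - 60060}\right) \left(27937 - 101418\right) + 62388} - 201768 = \sqrt{\left(-67342 + \frac{8178}{-53525}\right) \left(-73481\right) + 62388} - 201768 = \sqrt{\left(-67342 + 8178 \left(- \frac{1}{53525}\right)\right) \left(-73481\right) + 62388} - 201768 = \sqrt{\left(-67342 - \frac{8178}{53525}\right) \left(-73481\right) + 62388} - 201768 = \sqrt{\left(- \frac{3604488728}{53525}\right) \left(-73481\right) + 62388} - 201768 = \sqrt{\frac{264861436222168}{53525} + 62388} - 201768 = \sqrt{\frac{264864775539868}{53525}} - 201768 = \frac{2 \sqrt{141768871107714347}}{10705} - 201768 = -201768 + \frac{2 \sqrt{141768871107714347}}{10705}$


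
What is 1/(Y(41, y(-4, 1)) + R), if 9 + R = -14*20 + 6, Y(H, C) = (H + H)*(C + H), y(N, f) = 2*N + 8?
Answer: 1/3079 ≈ 0.00032478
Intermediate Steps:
y(N, f) = 8 + 2*N
Y(H, C) = 2*H*(C + H) (Y(H, C) = (2*H)*(C + H) = 2*H*(C + H))
R = -283 (R = -9 + (-14*20 + 6) = -9 + (-280 + 6) = -9 - 274 = -283)
1/(Y(41, y(-4, 1)) + R) = 1/(2*41*((8 + 2*(-4)) + 41) - 283) = 1/(2*41*((8 - 8) + 41) - 283) = 1/(2*41*(0 + 41) - 283) = 1/(2*41*41 - 283) = 1/(3362 - 283) = 1/3079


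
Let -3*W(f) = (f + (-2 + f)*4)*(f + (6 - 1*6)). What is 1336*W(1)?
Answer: 1336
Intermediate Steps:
W(f) = -f*(-8 + 5*f)/3 (W(f) = -(f + (-2 + f)*4)*(f + (6 - 1*6))/3 = -(f + (-8 + 4*f))*(f + (6 - 6))/3 = -(-8 + 5*f)*(f + 0)/3 = -(-8 + 5*f)*f/3 = -f*(-8 + 5*f)/3)
1336*W(1) = 1336*((⅓)*1*(8 - 5*1)) = 1336*((⅓)*1*(8 - 5)) = 1336*((⅓)*1*3) = 1336*1 = 1336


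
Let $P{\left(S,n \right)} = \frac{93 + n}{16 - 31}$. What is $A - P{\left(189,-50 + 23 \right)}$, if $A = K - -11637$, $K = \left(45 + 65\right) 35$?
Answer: $\frac{77457}{5} \approx 15491.0$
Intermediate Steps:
$K = 3850$ ($K = 110 \cdot 35 = 3850$)
$P{\left(S,n \right)} = - \frac{31}{5} - \frac{n}{15}$ ($P{\left(S,n \right)} = \frac{93 + n}{-15} = \left(93 + n\right) \left(- \frac{1}{15}\right) = - \frac{31}{5} - \frac{n}{15}$)
$A = 15487$ ($A = 3850 - -11637 = 3850 + 11637 = 15487$)
$A - P{\left(189,-50 + 23 \right)} = 15487 - \left(- \frac{31}{5} - \frac{-50 + 23}{15}\right) = 15487 - \left(- \frac{31}{5} - - \frac{9}{5}\right) = 15487 - \left(- \frac{31}{5} + \frac{9}{5}\right) = 15487 - - \frac{22}{5} = 15487 + \frac{22}{5} = \frac{77457}{5}$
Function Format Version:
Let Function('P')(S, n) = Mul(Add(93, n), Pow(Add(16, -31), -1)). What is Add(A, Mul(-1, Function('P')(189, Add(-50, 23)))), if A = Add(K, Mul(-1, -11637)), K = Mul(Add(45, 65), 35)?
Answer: Rational(77457, 5) ≈ 15491.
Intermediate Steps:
K = 3850 (K = Mul(110, 35) = 3850)
Function('P')(S, n) = Add(Rational(-31, 5), Mul(Rational(-1, 15), n)) (Function('P')(S, n) = Mul(Add(93, n), Pow(-15, -1)) = Mul(Add(93, n), Rational(-1, 15)) = Add(Rational(-31, 5), Mul(Rational(-1, 15), n)))
A = 15487 (A = Add(3850, Mul(-1, -11637)) = Add(3850, 11637) = 15487)
Add(A, Mul(-1, Function('P')(189, Add(-50, 23)))) = Add(15487, Mul(-1, Add(Rational(-31, 5), Mul(Rational(-1, 15), Add(-50, 23))))) = Add(15487, Mul(-1, Add(Rational(-31, 5), Mul(Rational(-1, 15), -27)))) = Add(15487, Mul(-1, Add(Rational(-31, 5), Rational(9, 5)))) = Add(15487, Mul(-1, Rational(-22, 5))) = Add(15487, Rational(22, 5)) = Rational(77457, 5)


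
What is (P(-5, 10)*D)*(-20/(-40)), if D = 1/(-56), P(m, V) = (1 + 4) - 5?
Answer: 0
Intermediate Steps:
P(m, V) = 0 (P(m, V) = 5 - 5 = 0)
D = -1/56 ≈ -0.017857
(P(-5, 10)*D)*(-20/(-40)) = (0*(-1/56))*(-20/(-40)) = 0*(-20*(-1/40)) = 0*(½) = 0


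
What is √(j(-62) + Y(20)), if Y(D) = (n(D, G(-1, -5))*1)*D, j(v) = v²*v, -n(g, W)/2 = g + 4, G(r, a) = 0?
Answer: 2*I*√59822 ≈ 489.17*I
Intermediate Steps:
n(g, W) = -8 - 2*g (n(g, W) = -2*(g + 4) = -2*(4 + g) = -8 - 2*g)
j(v) = v³
Y(D) = D*(-8 - 2*D) (Y(D) = ((-8 - 2*D)*1)*D = (-8 - 2*D)*D = D*(-8 - 2*D))
√(j(-62) + Y(20)) = √((-62)³ - 2*20*(4 + 20)) = √(-238328 - 2*20*24) = √(-238328 - 960) = √(-239288) = 2*I*√59822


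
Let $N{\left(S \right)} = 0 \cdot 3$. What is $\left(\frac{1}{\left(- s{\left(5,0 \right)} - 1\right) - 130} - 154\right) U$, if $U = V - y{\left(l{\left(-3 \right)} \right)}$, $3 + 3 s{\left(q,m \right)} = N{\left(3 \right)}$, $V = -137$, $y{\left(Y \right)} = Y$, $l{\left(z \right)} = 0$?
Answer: $\frac{2742877}{130} \approx 21099.0$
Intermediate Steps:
$N{\left(S \right)} = 0$
$s{\left(q,m \right)} = -1$ ($s{\left(q,m \right)} = -1 + \frac{1}{3} \cdot 0 = -1 + 0 = -1$)
$U = -137$ ($U = -137 - 0 = -137 + 0 = -137$)
$\left(\frac{1}{\left(- s{\left(5,0 \right)} - 1\right) - 130} - 154\right) U = \left(\frac{1}{\left(\left(-1\right) \left(-1\right) - 1\right) - 130} - 154\right) \left(-137\right) = \left(\frac{1}{\left(1 - 1\right) - 130} - 154\right) \left(-137\right) = \left(\frac{1}{0 - 130} - 154\right) \left(-137\right) = \left(\frac{1}{-130} - 154\right) \left(-137\right) = \left(- \frac{1}{130} - 154\right) \left(-137\right) = \left(- \frac{20021}{130}\right) \left(-137\right) = \frac{2742877}{130}$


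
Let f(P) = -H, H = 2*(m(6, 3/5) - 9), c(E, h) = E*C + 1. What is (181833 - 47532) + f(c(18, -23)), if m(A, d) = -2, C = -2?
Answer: 134323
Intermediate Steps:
c(E, h) = 1 - 2*E (c(E, h) = E*(-2) + 1 = -2*E + 1 = 1 - 2*E)
H = -22 (H = 2*(-2 - 9) = 2*(-11) = -22)
f(P) = 22 (f(P) = -1*(-22) = 22)
(181833 - 47532) + f(c(18, -23)) = (181833 - 47532) + 22 = 134301 + 22 = 134323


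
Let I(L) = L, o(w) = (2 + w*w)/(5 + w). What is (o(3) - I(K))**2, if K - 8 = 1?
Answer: 3721/64 ≈ 58.141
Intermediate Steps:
K = 9 (K = 8 + 1 = 9)
o(w) = (2 + w**2)/(5 + w)
(o(3) - I(K))**2 = ((2 + 3**2)/(5 + 3) - 1*9)**2 = ((2 + 9)/8 - 9)**2 = ((1/8)*11 - 9)**2 = (11/8 - 9)**2 = (-61/8)**2 = 3721/64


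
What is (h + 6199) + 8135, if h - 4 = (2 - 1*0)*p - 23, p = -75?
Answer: 14165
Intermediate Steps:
h = -169 (h = 4 + ((2 - 1*0)*(-75) - 23) = 4 + ((2 + 0)*(-75) - 23) = 4 + (2*(-75) - 23) = 4 + (-150 - 23) = 4 - 173 = -169)
(h + 6199) + 8135 = (-169 + 6199) + 8135 = 6030 + 8135 = 14165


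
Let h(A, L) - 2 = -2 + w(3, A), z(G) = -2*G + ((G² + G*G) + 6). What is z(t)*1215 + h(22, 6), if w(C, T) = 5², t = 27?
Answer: 1713175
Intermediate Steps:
w(C, T) = 25
z(G) = 6 - 2*G + 2*G² (z(G) = -2*G + ((G² + G²) + 6) = -2*G + (2*G² + 6) = -2*G + (6 + 2*G²) = 6 - 2*G + 2*G²)
h(A, L) = 25 (h(A, L) = 2 + (-2 + 25) = 2 + 23 = 25)
z(t)*1215 + h(22, 6) = (6 - 2*27 + 2*27²)*1215 + 25 = (6 - 54 + 2*729)*1215 + 25 = (6 - 54 + 1458)*1215 + 25 = 1410*1215 + 25 = 1713150 + 25 = 1713175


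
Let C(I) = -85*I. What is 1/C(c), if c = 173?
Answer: -1/14705 ≈ -6.8004e-5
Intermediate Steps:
1/C(c) = 1/(-85*173) = 1/(-14705) = -1/14705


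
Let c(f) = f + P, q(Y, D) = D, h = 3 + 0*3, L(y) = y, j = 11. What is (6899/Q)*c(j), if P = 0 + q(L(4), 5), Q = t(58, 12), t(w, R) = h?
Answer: 110384/3 ≈ 36795.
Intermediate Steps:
h = 3 (h = 3 + 0 = 3)
t(w, R) = 3
Q = 3
P = 5 (P = 0 + 5 = 5)
c(f) = 5 + f (c(f) = f + 5 = 5 + f)
(6899/Q)*c(j) = (6899/3)*(5 + 11) = (6899*(⅓))*16 = (6899/3)*16 = 110384/3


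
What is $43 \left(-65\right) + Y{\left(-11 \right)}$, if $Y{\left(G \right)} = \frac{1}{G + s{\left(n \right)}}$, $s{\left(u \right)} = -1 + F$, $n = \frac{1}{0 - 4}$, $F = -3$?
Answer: $- \frac{41926}{15} \approx -2795.1$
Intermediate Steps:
$n = - \frac{1}{4}$ ($n = \frac{1}{-4} = - \frac{1}{4} \approx -0.25$)
$s{\left(u \right)} = -4$ ($s{\left(u \right)} = -1 - 3 = -4$)
$Y{\left(G \right)} = \frac{1}{-4 + G}$ ($Y{\left(G \right)} = \frac{1}{G - 4} = \frac{1}{-4 + G}$)
$43 \left(-65\right) + Y{\left(-11 \right)} = 43 \left(-65\right) + \frac{1}{-4 - 11} = -2795 + \frac{1}{-15} = -2795 - \frac{1}{15} = - \frac{41926}{15}$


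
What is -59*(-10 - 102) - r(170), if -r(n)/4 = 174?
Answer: 7304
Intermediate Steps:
r(n) = -696 (r(n) = -4*174 = -696)
-59*(-10 - 102) - r(170) = -59*(-10 - 102) - 1*(-696) = -59*(-112) + 696 = 6608 + 696 = 7304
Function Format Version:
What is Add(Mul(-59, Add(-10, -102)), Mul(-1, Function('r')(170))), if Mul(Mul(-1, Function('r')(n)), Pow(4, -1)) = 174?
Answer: 7304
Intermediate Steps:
Function('r')(n) = -696 (Function('r')(n) = Mul(-4, 174) = -696)
Add(Mul(-59, Add(-10, -102)), Mul(-1, Function('r')(170))) = Add(Mul(-59, Add(-10, -102)), Mul(-1, -696)) = Add(Mul(-59, -112), 696) = Add(6608, 696) = 7304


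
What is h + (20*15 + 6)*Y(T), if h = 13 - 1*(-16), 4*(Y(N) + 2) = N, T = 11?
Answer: 517/2 ≈ 258.50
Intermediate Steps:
Y(N) = -2 + N/4
h = 29 (h = 13 + 16 = 29)
h + (20*15 + 6)*Y(T) = 29 + (20*15 + 6)*(-2 + (¼)*11) = 29 + (300 + 6)*(-2 + 11/4) = 29 + 306*(¾) = 29 + 459/2 = 517/2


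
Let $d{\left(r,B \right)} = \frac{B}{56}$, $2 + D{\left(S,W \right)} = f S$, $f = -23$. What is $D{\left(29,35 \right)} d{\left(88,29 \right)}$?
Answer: $- \frac{19401}{56} \approx -346.45$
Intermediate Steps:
$D{\left(S,W \right)} = -2 - 23 S$
$d{\left(r,B \right)} = \frac{B}{56}$ ($d{\left(r,B \right)} = B \frac{1}{56} = \frac{B}{56}$)
$D{\left(29,35 \right)} d{\left(88,29 \right)} = \left(-2 - 667\right) \frac{1}{56} \cdot 29 = \left(-2 - 667\right) \frac{29}{56} = \left(-669\right) \frac{29}{56} = - \frac{19401}{56}$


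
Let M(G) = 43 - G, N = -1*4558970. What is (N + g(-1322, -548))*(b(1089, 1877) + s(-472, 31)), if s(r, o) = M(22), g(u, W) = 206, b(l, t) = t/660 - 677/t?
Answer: -11051784592513/103235 ≈ -1.0705e+8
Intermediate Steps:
b(l, t) = -677/t + t/660 (b(l, t) = t*(1/660) - 677/t = t/660 - 677/t = -677/t + t/660)
N = -4558970
s(r, o) = 21 (s(r, o) = 43 - 1*22 = 43 - 22 = 21)
(N + g(-1322, -548))*(b(1089, 1877) + s(-472, 31)) = (-4558970 + 206)*((-677/1877 + (1/660)*1877) + 21) = -4558764*((-677*1/1877 + 1877/660) + 21) = -4558764*((-677/1877 + 1877/660) + 21) = -4558764*(3076309/1238820 + 21) = -4558764*29091529/1238820 = -11051784592513/103235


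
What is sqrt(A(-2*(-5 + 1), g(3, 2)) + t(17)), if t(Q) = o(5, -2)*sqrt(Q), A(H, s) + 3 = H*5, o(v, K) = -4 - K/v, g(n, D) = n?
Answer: sqrt(925 - 90*sqrt(17))/5 ≈ 4.7071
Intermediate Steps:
o(v, K) = -4 - K/v
A(H, s) = -3 + 5*H (A(H, s) = -3 + H*5 = -3 + 5*H)
t(Q) = -18*sqrt(Q)/5 (t(Q) = (-4 - 1*(-2)/5)*sqrt(Q) = (-4 - 1*(-2)*1/5)*sqrt(Q) = (-4 + 2/5)*sqrt(Q) = -18*sqrt(Q)/5)
sqrt(A(-2*(-5 + 1), g(3, 2)) + t(17)) = sqrt((-3 + 5*(-2*(-5 + 1))) - 18*sqrt(17)/5) = sqrt((-3 + 5*(-2*(-4))) - 18*sqrt(17)/5) = sqrt((-3 + 5*8) - 18*sqrt(17)/5) = sqrt((-3 + 40) - 18*sqrt(17)/5) = sqrt(37 - 18*sqrt(17)/5)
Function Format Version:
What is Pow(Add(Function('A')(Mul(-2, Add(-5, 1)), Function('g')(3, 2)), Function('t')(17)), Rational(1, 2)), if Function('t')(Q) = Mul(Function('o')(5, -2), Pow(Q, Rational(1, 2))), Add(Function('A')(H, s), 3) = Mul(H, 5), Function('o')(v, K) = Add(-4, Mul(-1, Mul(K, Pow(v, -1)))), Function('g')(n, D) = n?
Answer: Mul(Rational(1, 5), Pow(Add(925, Mul(-90, Pow(17, Rational(1, 2)))), Rational(1, 2))) ≈ 4.7071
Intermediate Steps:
Function('o')(v, K) = Add(-4, Mul(-1, K, Pow(v, -1)))
Function('A')(H, s) = Add(-3, Mul(5, H)) (Function('A')(H, s) = Add(-3, Mul(H, 5)) = Add(-3, Mul(5, H)))
Function('t')(Q) = Mul(Rational(-18, 5), Pow(Q, Rational(1, 2))) (Function('t')(Q) = Mul(Add(-4, Mul(-1, -2, Pow(5, -1))), Pow(Q, Rational(1, 2))) = Mul(Add(-4, Mul(-1, -2, Rational(1, 5))), Pow(Q, Rational(1, 2))) = Mul(Add(-4, Rational(2, 5)), Pow(Q, Rational(1, 2))) = Mul(Rational(-18, 5), Pow(Q, Rational(1, 2))))
Pow(Add(Function('A')(Mul(-2, Add(-5, 1)), Function('g')(3, 2)), Function('t')(17)), Rational(1, 2)) = Pow(Add(Add(-3, Mul(5, Mul(-2, Add(-5, 1)))), Mul(Rational(-18, 5), Pow(17, Rational(1, 2)))), Rational(1, 2)) = Pow(Add(Add(-3, Mul(5, Mul(-2, -4))), Mul(Rational(-18, 5), Pow(17, Rational(1, 2)))), Rational(1, 2)) = Pow(Add(Add(-3, Mul(5, 8)), Mul(Rational(-18, 5), Pow(17, Rational(1, 2)))), Rational(1, 2)) = Pow(Add(Add(-3, 40), Mul(Rational(-18, 5), Pow(17, Rational(1, 2)))), Rational(1, 2)) = Pow(Add(37, Mul(Rational(-18, 5), Pow(17, Rational(1, 2)))), Rational(1, 2))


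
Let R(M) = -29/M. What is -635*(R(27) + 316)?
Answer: -5399405/27 ≈ -1.9998e+5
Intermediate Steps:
-635*(R(27) + 316) = -635*(-29/27 + 316) = -635*8503/27 = -5399405/27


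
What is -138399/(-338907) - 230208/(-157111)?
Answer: 33254369315/17748672559 ≈ 1.8736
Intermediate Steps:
-138399/(-338907) - 230208/(-157111) = -138399*(-1/338907) - 230208*(-1/157111) = 46133/112969 + 230208/157111 = 33254369315/17748672559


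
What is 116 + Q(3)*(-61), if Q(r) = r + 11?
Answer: -738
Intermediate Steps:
Q(r) = 11 + r
116 + Q(3)*(-61) = 116 + (11 + 3)*(-61) = 116 + 14*(-61) = 116 - 854 = -738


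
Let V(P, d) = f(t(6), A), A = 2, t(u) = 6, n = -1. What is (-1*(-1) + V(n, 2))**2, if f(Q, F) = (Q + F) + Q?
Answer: 225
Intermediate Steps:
f(Q, F) = F + 2*Q (f(Q, F) = (F + Q) + Q = F + 2*Q)
V(P, d) = 14 (V(P, d) = 2 + 2*6 = 2 + 12 = 14)
(-1*(-1) + V(n, 2))**2 = (-1*(-1) + 14)**2 = (1 + 14)**2 = 15**2 = 225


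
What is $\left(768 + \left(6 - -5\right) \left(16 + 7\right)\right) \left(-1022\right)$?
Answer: $-1043462$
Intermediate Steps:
$\left(768 + \left(6 - -5\right) \left(16 + 7\right)\right) \left(-1022\right) = \left(768 + \left(6 + 5\right) 23\right) \left(-1022\right) = \left(768 + 11 \cdot 23\right) \left(-1022\right) = \left(768 + 253\right) \left(-1022\right) = 1021 \left(-1022\right) = -1043462$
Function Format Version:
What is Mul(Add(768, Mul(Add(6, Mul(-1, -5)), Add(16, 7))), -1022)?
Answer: -1043462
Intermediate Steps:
Mul(Add(768, Mul(Add(6, Mul(-1, -5)), Add(16, 7))), -1022) = Mul(Add(768, Mul(Add(6, 5), 23)), -1022) = Mul(Add(768, Mul(11, 23)), -1022) = Mul(Add(768, 253), -1022) = Mul(1021, -1022) = -1043462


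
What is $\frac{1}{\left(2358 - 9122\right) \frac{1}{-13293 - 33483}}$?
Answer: $\frac{11694}{1691} \approx 6.9154$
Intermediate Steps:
$\frac{1}{\left(2358 - 9122\right) \frac{1}{-13293 - 33483}} = \frac{1}{\left(-6764\right) \frac{1}{-46776}} = \frac{1}{\left(-6764\right) \left(- \frac{1}{46776}\right)} = \frac{1}{\frac{1691}{11694}} = \frac{11694}{1691}$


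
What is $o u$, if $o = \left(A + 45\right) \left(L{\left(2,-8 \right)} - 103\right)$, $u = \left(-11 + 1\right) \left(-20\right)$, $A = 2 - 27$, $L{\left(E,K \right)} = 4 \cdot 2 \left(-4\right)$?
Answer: $-540000$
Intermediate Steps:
$L{\left(E,K \right)} = -32$ ($L{\left(E,K \right)} = 8 \left(-4\right) = -32$)
$A = -25$ ($A = 2 - 27 = -25$)
$u = 200$ ($u = \left(-10\right) \left(-20\right) = 200$)
$o = -2700$ ($o = \left(-25 + 45\right) \left(-32 - 103\right) = 20 \left(-135\right) = -2700$)
$o u = \left(-2700\right) 200 = -540000$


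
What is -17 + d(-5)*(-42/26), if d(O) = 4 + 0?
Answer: -305/13 ≈ -23.462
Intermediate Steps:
d(O) = 4
-17 + d(-5)*(-42/26) = -17 + 4*(-42/26) = -17 + 4*(-42*1/26) = -17 + 4*(-21/13) = -17 - 84/13 = -305/13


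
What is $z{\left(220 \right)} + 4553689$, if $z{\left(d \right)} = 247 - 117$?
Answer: $4553819$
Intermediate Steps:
$z{\left(d \right)} = 130$
$z{\left(220 \right)} + 4553689 = 130 + 4553689 = 4553819$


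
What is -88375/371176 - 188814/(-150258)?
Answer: 9467362419/9295360568 ≈ 1.0185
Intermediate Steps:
-88375/371176 - 188814/(-150258) = -88375*1/371176 - 188814*(-1/150258) = -88375/371176 + 31469/25043 = 9467362419/9295360568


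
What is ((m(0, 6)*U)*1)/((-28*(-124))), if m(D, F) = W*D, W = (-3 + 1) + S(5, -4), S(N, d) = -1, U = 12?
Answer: 0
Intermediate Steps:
W = -3 (W = (-3 + 1) - 1 = -2 - 1 = -3)
m(D, F) = -3*D
((m(0, 6)*U)*1)/((-28*(-124))) = ((-3*0*12)*1)/((-28*(-124))) = ((0*12)*1)/3472 = (0*1)*(1/3472) = 0*(1/3472) = 0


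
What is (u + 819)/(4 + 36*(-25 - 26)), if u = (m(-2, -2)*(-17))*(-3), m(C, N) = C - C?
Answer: -819/1832 ≈ -0.44705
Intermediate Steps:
m(C, N) = 0
u = 0 (u = (0*(-17))*(-3) = 0*(-3) = 0)
(u + 819)/(4 + 36*(-25 - 26)) = (0 + 819)/(4 + 36*(-25 - 26)) = 819/(4 + 36*(-51)) = 819/(4 - 1836) = 819/(-1832) = 819*(-1/1832) = -819/1832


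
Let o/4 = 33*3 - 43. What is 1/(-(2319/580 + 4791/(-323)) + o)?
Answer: 187340/43993903 ≈ 0.0042583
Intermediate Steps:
o = 224 (o = 4*(33*3 - 43) = 4*(99 - 43) = 4*56 = 224)
1/(-(2319/580 + 4791/(-323)) + o) = 1/(-(2319/580 + 4791/(-323)) + 224) = 1/(-(2319*(1/580) + 4791*(-1/323)) + 224) = 1/(-(2319/580 - 4791/323) + 224) = 1/(-1*(-2029743/187340) + 224) = 1/(2029743/187340 + 224) = 1/(43993903/187340) = 187340/43993903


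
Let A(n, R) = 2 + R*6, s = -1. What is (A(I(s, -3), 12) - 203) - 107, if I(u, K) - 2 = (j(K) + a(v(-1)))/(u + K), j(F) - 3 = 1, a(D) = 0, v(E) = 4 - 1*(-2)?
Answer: -236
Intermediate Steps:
v(E) = 6 (v(E) = 4 + 2 = 6)
j(F) = 4 (j(F) = 3 + 1 = 4)
I(u, K) = 2 + 4/(K + u) (I(u, K) = 2 + (4 + 0)/(u + K) = 2 + 4/(K + u))
A(n, R) = 2 + 6*R
(A(I(s, -3), 12) - 203) - 107 = ((2 + 6*12) - 203) - 107 = ((2 + 72) - 203) - 107 = (74 - 203) - 107 = -129 - 107 = -236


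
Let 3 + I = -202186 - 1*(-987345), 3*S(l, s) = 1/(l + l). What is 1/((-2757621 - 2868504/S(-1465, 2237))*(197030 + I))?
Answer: 1/24762276792310254 ≈ 4.0384e-17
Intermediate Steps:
S(l, s) = 1/(6*l) (S(l, s) = 1/(3*(l + l)) = 1/(3*((2*l))) = (1/(2*l))/3 = 1/(6*l))
I = 785156 (I = -3 + (-202186 - 1*(-987345)) = -3 + (-202186 + 987345) = -3 + 785159 = 785156)
1/((-2757621 - 2868504/S(-1465, 2237))*(197030 + I)) = 1/((-2757621 - 2868504/((⅙)/(-1465)))*(197030 + 785156)) = 1/((-2757621 - 2868504/((⅙)*(-1/1465)))*982186) = 1/((-2757621 - 2868504/(-1/8790))*982186) = 1/((-2757621 - 2868504*(-8790))*982186) = 1/((-2757621 + 25214150160)*982186) = 1/(25211392539*982186) = 1/24762276792310254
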